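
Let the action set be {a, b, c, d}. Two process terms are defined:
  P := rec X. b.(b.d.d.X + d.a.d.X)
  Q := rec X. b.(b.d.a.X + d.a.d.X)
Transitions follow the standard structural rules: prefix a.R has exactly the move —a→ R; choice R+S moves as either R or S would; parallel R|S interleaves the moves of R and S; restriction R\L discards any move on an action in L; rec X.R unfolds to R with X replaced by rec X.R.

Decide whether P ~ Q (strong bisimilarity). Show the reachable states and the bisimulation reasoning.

P's transition system — 5 states:
  u0 = rec X. b.(b.d.d.X + d.a.d.X) | —b→ u1
  u1 = b.d.d.(rec X. b.(b.d.d.X + d.a.d.X)) + d.a.d.(rec X. b.(b.d.d.X + d.a.d.X)) | —b→ u2, —d→ u3
  u2 = d.d.(rec X. b.(b.d.d.X + d.a.d.X)) | —d→ u4
  u3 = a.d.(rec X. b.(b.d.d.X + d.a.d.X)) | —a→ u4
  u4 = d.(rec X. b.(b.d.d.X + d.a.d.X)) | —d→ u0
Q's transition system — 6 states:
  v0 = rec X. b.(b.d.a.X + d.a.d.X) | —b→ v1
  v1 = b.d.a.(rec X. b.(b.d.a.X + d.a.d.X)) + d.a.d.(rec X. b.(b.d.a.X + d.a.d.X)) | —b→ v2, —d→ v3
  v2 = d.a.(rec X. b.(b.d.a.X + d.a.d.X)) | —d→ v4
  v3 = a.d.(rec X. b.(b.d.a.X + d.a.d.X)) | —a→ v5
  v4 = a.(rec X. b.(b.d.a.X + d.a.d.X)) | —a→ v0
  v5 = d.(rec X. b.(b.d.a.X + d.a.d.X)) | —d→ v0
Bisimilarity quotient blocks:
  B0 = {u0}
  B1 = {u1}
  B2 = {u2}
  B3 = {u4}
  B4 = {u3}
  B5 = {v0}
  B6 = {v1}
  B7 = {v3}
  B8 = {v5}
  B9 = {v2}
  B10 = {v4}
u0 ∈ B0, v0 ∈ B5 → different blocks

NO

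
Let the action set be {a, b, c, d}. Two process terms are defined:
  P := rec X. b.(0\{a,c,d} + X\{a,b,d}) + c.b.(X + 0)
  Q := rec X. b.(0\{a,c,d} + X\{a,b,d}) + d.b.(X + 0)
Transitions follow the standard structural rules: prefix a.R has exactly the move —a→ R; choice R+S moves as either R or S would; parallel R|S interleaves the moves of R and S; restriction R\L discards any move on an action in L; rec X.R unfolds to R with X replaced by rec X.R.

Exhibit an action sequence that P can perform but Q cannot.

c

Reachable graph of P (5 states):
  m0 = rec X. b.(0\{a,c,d} + X\{a,b,d}) + c.b.(X + 0) :: --b--▸ m1, --c--▸ m2
  m1 = 0\{a,c,d} + (rec X. b.(0\{a,c,d} + X\{a,b,d}) + c.b.(X + 0))\{a,b,d} :: --c--▸ m3
  m2 = b.((rec X. b.(0\{a,c,d} + X\{a,b,d}) + c.b.(X + 0)) + 0) :: --b--▸ m4
  m3 = (b.((rec X. b.(0\{a,c,d} + X\{a,b,d}) + c.b.(X + 0)) + 0))\{a,b,d} :: deadlocked
  m4 = (rec X. b.(0\{a,c,d} + X\{a,b,d}) + c.b.(X + 0)) + 0 :: --b--▸ m1, --c--▸ m2
Reachable graph of Q (4 states):
  n0 = rec X. b.(0\{a,c,d} + X\{a,b,d}) + d.b.(X + 0) :: --b--▸ n1, --d--▸ n2
  n1 = 0\{a,c,d} + (rec X. b.(0\{a,c,d} + X\{a,b,d}) + d.b.(X + 0))\{a,b,d} :: deadlocked
  n2 = b.((rec X. b.(0\{a,c,d} + X\{a,b,d}) + d.b.(X + 0)) + 0) :: --b--▸ n3
  n3 = (rec X. b.(0\{a,c,d} + X\{a,b,d}) + d.b.(X + 0)) + 0 :: --b--▸ n1, --d--▸ n2
Trace ⟨c⟩ through P, begin at {m0}:
  after c @ step 1: {m2}
  ✓ P
Trace ⟨c⟩ through Q, begin at {n0}:
  after c @ step 1: ∅  — Q cannot continue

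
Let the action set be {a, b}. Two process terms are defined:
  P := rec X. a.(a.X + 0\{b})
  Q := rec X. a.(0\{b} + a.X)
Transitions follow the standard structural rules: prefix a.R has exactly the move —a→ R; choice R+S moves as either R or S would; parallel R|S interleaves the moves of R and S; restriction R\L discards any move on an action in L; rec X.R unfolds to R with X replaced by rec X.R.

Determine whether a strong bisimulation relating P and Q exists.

LTS(P): 2 reachable states
  m0 = rec X. a.(a.X + 0\{b}) ⊢ ··a··> m1
  m1 = a.(rec X. a.(a.X + 0\{b})) + 0\{b} ⊢ ··a··> m0
LTS(Q): 2 reachable states
  n0 = rec X. a.(0\{b} + a.X) ⊢ ··a··> n1
  n1 = 0\{b} + a.(rec X. a.(0\{b} + a.X)) ⊢ ··a··> n0
Bisimilarity quotient blocks:
  B0 = {m0, m1, n0, n1}
m0 ∈ B0, n0 ∈ B0 → same block

P ~ Q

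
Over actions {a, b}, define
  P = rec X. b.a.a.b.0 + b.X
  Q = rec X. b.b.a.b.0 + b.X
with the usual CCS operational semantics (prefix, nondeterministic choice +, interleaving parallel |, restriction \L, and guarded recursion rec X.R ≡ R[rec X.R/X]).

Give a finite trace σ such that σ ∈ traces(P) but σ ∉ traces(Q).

ba

LTS(P): 5 reachable states
  m0 = rec X. b.a.a.b.0 + b.X has moves —b→ m0, —b→ m1
  m1 = a.a.b.0 has moves —a→ m2
  m2 = a.b.0 has moves —a→ m3
  m3 = b.0 has moves —b→ m4
  m4 = 0 has moves ·
LTS(Q): 5 reachable states
  n0 = rec X. b.b.a.b.0 + b.X has moves —b→ n0, —b→ n1
  n1 = b.a.b.0 has moves —b→ n2
  n2 = a.b.0 has moves —a→ n3
  n3 = b.0 has moves —b→ n4
  n4 = 0 has moves ·
Trace ⟨ba⟩ through P, begin at {m0}:
  [1] b ⇒ {m0, m1}
  [2] a ⇒ {m2}
  — P admits the full trace.
Trace ⟨ba⟩ through Q, begin at {n0}:
  [1] b ⇒ {n0, n1}
  [2] a ⇒ ∅ (Q stuck)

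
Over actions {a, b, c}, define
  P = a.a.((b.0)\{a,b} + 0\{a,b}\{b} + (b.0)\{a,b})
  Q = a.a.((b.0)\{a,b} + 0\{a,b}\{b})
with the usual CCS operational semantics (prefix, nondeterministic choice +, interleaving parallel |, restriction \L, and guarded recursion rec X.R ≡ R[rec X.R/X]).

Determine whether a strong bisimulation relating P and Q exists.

LTS(P): 3 reachable states
  u0 = a.a.((b.0)\{a,b} + 0\{a,b}\{b} + (b.0)\{a,b}) has moves ··a··> u1
  u1 = a.((b.0)\{a,b} + 0\{a,b}\{b} + (b.0)\{a,b}) has moves ··a··> u2
  u2 = (b.0)\{a,b} + 0\{a,b}\{b} + (b.0)\{a,b} has moves ∅
LTS(Q): 3 reachable states
  v0 = a.a.((b.0)\{a,b} + 0\{a,b}\{b}) has moves ··a··> v1
  v1 = a.((b.0)\{a,b} + 0\{a,b}\{b}) has moves ··a··> v2
  v2 = (b.0)\{a,b} + 0\{a,b}\{b} has moves ∅
Bisimilarity quotient blocks:
  B0 = {u0, v0}
  B1 = {u1, v1}
  B2 = {u2, v2}
u0 ∈ B0, v0 ∈ B0 → same block

bisimilar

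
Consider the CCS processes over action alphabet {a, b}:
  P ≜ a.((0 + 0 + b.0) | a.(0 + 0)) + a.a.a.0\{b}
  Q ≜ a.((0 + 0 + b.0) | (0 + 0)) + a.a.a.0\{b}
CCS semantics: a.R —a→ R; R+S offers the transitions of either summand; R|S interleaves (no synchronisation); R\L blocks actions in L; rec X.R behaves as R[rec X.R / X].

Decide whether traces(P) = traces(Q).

traces(P) ≠ traces(Q) — witness ⟨aab⟩

Reachable graph of P (8 states):
  m0 = a.((0 + 0 + b.0) | a.(0 + 0)) + a.a.a.0\{b} :: =a=> m1, =a=> m2
  m1 = (0 + 0 + b.0) | a.(0 + 0) :: =a=> m3, =b=> m4
  m2 = a.a.0\{b} :: =a=> m5
  m3 = (0 + 0 + b.0) | (0 + 0) :: =b=> m6
  m4 = 0 | a.(0 + 0) :: =a=> m6
  m5 = a.0\{b} :: =a=> m7
  m6 = 0 | (0 + 0) :: ∅
  m7 = 0\{b} :: ∅
Reachable graph of Q (6 states):
  n0 = a.((0 + 0 + b.0) | (0 + 0)) + a.a.a.0\{b} :: =a=> n1, =a=> n2
  n1 = (0 + 0 + b.0) | (0 + 0) :: =b=> n3
  n2 = a.a.0\{b} :: =a=> n4
  n3 = 0 | (0 + 0) :: ∅
  n4 = a.0\{b} :: =a=> n5
  n5 = 0\{b} :: ∅
Trace ⟨aab⟩ through P, begin at {m0}:
  after a @ step 1: {m1, m2}
  after a @ step 2: {m3, m5}
  after b @ step 3: {m6}
  P completes σ.
Trace ⟨aab⟩ through Q, begin at {n0}:
  after a @ step 1: {n1, n2}
  after a @ step 2: {n4}
  after b @ step 3: ∅  — Q cannot continue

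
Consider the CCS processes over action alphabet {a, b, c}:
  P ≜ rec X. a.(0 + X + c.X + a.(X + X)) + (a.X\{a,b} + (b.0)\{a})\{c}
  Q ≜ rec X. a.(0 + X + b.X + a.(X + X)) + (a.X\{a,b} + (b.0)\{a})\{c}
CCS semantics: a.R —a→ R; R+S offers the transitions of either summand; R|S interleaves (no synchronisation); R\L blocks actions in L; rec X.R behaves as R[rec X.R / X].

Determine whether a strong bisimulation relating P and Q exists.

LTS(P): 5 reachable states
  m0 = rec X. a.(0 + X + c.X + a.(X + X)) + (a.X\{a,b} + (b.0)\{a})\{c} :: -a-> m1, -a-> m2, -b-> m3
  m1 = (rec X. a.(0 + X + c.X + a.(X + X)) + (a.X\{a,b} + (b.0)\{a})\{c})\{a,b}\{c} :: (no moves)
  m2 = 0 + (rec X. a.(0 + X + c.X + a.(X + X)) + (a.X\{a,b} + (b.0)\{a})\{c}) + c.(rec X. a.(0 + X + c.X + a.(X + X)) + (a.X\{a,b} + (b.0)\{a})\{c}) + a.((rec X. a.(0 + X + c.X + a.(X + X)) + (a.X\{a,b} + (b.0)\{a})\{c}) + (rec X. a.(0 + X + c.X + a.(X + X)) + (a.X\{a,b} + (b.0)\{a})\{c})) :: -a-> m1, -a-> m2, -a-> m4, -b-> m3, -c-> m0
  m3 = 0\{a}\{c} :: (no moves)
  m4 = (rec X. a.(0 + X + c.X + a.(X + X)) + (a.X\{a,b} + (b.0)\{a})\{c}) + (rec X. a.(0 + X + c.X + a.(X + X)) + (a.X\{a,b} + (b.0)\{a})\{c}) :: -a-> m1, -a-> m2, -b-> m3
LTS(Q): 5 reachable states
  n0 = rec X. a.(0 + X + b.X + a.(X + X)) + (a.X\{a,b} + (b.0)\{a})\{c} :: -a-> n1, -a-> n2, -b-> n3
  n1 = (rec X. a.(0 + X + b.X + a.(X + X)) + (a.X\{a,b} + (b.0)\{a})\{c})\{a,b}\{c} :: (no moves)
  n2 = 0 + (rec X. a.(0 + X + b.X + a.(X + X)) + (a.X\{a,b} + (b.0)\{a})\{c}) + b.(rec X. a.(0 + X + b.X + a.(X + X)) + (a.X\{a,b} + (b.0)\{a})\{c}) + a.((rec X. a.(0 + X + b.X + a.(X + X)) + (a.X\{a,b} + (b.0)\{a})\{c}) + (rec X. a.(0 + X + b.X + a.(X + X)) + (a.X\{a,b} + (b.0)\{a})\{c})) :: -a-> n1, -a-> n2, -a-> n4, -b-> n0, -b-> n3
  n3 = 0\{a}\{c} :: (no moves)
  n4 = (rec X. a.(0 + X + b.X + a.(X + X)) + (a.X\{a,b} + (b.0)\{a})\{c}) + (rec X. a.(0 + X + b.X + a.(X + X)) + (a.X\{a,b} + (b.0)\{a})\{c}) :: -a-> n1, -a-> n2, -b-> n3
Coarsest stable partition (strong bisimilarity classes):
  B0 = {m0, m4}
  B1 = {m1, m3, n1, n3}
  B2 = {m2}
  B3 = {n0, n4}
  B4 = {n2}
m0 ∈ B0, n0 ∈ B3 → different blocks

P ≁ Q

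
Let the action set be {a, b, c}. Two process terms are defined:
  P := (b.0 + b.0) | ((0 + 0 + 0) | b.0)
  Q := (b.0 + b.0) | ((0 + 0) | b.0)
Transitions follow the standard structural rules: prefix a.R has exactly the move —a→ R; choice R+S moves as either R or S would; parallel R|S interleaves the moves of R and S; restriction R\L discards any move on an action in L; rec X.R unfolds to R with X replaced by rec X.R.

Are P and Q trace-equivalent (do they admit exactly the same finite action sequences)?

Reachable graph of P (4 states):
  u0 = (b.0 + b.0) | ((0 + 0 + 0) | b.0) ⊢ ··b··> u1, ··b··> u2
  u1 = (b.0 + b.0) | ((0 + 0 + 0) | 0) ⊢ ··b··> u3
  u2 = 0 | ((0 + 0 + 0) | b.0) ⊢ ··b··> u3
  u3 = 0 | ((0 + 0 + 0) | 0) ⊢ (no moves)
Reachable graph of Q (4 states):
  v0 = (b.0 + b.0) | ((0 + 0) | b.0) ⊢ ··b··> v1, ··b··> v2
  v1 = (b.0 + b.0) | ((0 + 0) | 0) ⊢ ··b··> v3
  v2 = 0 | ((0 + 0) | b.0) ⊢ ··b··> v3
  v3 = 0 | ((0 + 0) | 0) ⊢ (no moves)
Partition-refinement fixed point:
  B0 = {u0, v0}
  B1 = {u1, u2, v1, v2}
  B2 = {u3, v3}
u0 ∈ B0, v0 ∈ B0 → same block
Bisimilar ⇒ trace-equivalent.

trace-equivalent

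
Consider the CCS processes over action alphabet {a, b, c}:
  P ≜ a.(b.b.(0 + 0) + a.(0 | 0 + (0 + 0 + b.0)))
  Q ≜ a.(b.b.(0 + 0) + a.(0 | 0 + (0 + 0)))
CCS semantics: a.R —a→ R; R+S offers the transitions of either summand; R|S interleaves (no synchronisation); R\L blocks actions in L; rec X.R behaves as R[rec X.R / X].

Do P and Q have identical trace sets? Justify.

traces(P) ≠ traces(Q) — witness ⟨aab⟩

P's transition system — 6 states:
  p0 = a.(b.b.(0 + 0) + a.(0 | 0 + (0 + 0 + b.0))) → -a-> p1
  p1 = b.b.(0 + 0) + a.(0 | 0 + (0 + 0 + b.0)) → -a-> p2, -b-> p3
  p2 = 0 | 0 + (0 + 0 + b.0) → -b-> p4
  p3 = b.(0 + 0) → -b-> p5
  p4 = 0 → (no moves)
  p5 = 0 + 0 → (no moves)
Q's transition system — 5 states:
  q0 = a.(b.b.(0 + 0) + a.(0 | 0 + (0 + 0))) → -a-> q1
  q1 = b.b.(0 + 0) + a.(0 | 0 + (0 + 0)) → -a-> q2, -b-> q3
  q2 = 0 | 0 + (0 + 0) → (no moves)
  q3 = b.(0 + 0) → -b-> q4
  q4 = 0 + 0 → (no moves)
Run σ = ⟨aab⟩ on P: start {p0}
  [1] a ⇒ {p1}
  [2] a ⇒ {p2}
  [3] b ⇒ {p4}
  ✓ P
Run σ = ⟨aab⟩ on Q: start {q0}
  [1] a ⇒ {q1}
  [2] a ⇒ {q2}
  [3] b ⇒ ∅ (Q stuck)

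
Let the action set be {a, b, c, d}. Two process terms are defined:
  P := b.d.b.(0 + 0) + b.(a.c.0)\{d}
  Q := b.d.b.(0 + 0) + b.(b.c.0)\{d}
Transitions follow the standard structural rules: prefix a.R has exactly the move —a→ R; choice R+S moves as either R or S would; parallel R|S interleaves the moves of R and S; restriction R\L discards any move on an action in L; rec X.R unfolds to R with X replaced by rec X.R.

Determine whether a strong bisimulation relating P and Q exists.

NO

Reachable graph of P (7 states):
  m0 = b.d.b.(0 + 0) + b.(a.c.0)\{d} ⊢ -b-> m1, -b-> m2
  m1 = (a.c.0)\{d} ⊢ -a-> m3
  m2 = d.b.(0 + 0) ⊢ -d-> m4
  m3 = (c.0)\{d} ⊢ -c-> m5
  m4 = b.(0 + 0) ⊢ -b-> m6
  m5 = 0\{d} ⊢ deadlocked
  m6 = 0 + 0 ⊢ deadlocked
Reachable graph of Q (7 states):
  n0 = b.d.b.(0 + 0) + b.(b.c.0)\{d} ⊢ -b-> n1, -b-> n2
  n1 = (b.c.0)\{d} ⊢ -b-> n3
  n2 = d.b.(0 + 0) ⊢ -d-> n4
  n3 = (c.0)\{d} ⊢ -c-> n5
  n4 = b.(0 + 0) ⊢ -b-> n6
  n5 = 0\{d} ⊢ deadlocked
  n6 = 0 + 0 ⊢ deadlocked
Partition-refinement fixed point:
  B0 = {m0}
  B1 = {m2, n2}
  B2 = {m4, n4}
  B3 = {m5, m6, n5, n6}
  B4 = {m1}
  B5 = {m3, n3}
  B6 = {n0}
  B7 = {n1}
m0 ∈ B0, n0 ∈ B6 → different blocks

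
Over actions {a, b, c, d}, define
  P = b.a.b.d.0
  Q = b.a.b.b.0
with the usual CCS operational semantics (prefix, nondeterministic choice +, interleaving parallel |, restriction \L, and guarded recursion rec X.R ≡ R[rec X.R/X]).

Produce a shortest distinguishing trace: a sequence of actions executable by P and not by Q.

LTS(P): 5 reachable states
  p0 = b.a.b.d.0 | --b--▸ p1
  p1 = a.b.d.0 | --a--▸ p2
  p2 = b.d.0 | --b--▸ p3
  p3 = d.0 | --d--▸ p4
  p4 = 0 | deadlocked
LTS(Q): 5 reachable states
  q0 = b.a.b.b.0 | --b--▸ q1
  q1 = a.b.b.0 | --a--▸ q2
  q2 = b.b.0 | --b--▸ q3
  q3 = b.0 | --b--▸ q4
  q4 = 0 | deadlocked
Run σ = ⟨babd⟩ on P: start {p0}
  after b @ step 1: {p1}
  after a @ step 2: {p2}
  after b @ step 3: {p3}
  after d @ step 4: {p4}
  ✓ P
Run σ = ⟨babd⟩ on Q: start {q0}
  after b @ step 1: {q1}
  after a @ step 2: {q2}
  after b @ step 3: {q3}
  after d @ step 4: no successor for Q

babd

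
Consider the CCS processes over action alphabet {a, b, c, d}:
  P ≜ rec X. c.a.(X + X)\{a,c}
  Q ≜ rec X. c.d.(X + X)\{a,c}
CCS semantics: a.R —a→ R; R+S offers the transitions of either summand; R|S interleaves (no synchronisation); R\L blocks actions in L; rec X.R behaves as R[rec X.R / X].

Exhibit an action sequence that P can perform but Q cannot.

LTS(P): 3 reachable states
  m0 = rec X. c.a.(X + X)\{a,c} ⊢ --c--▸ m1
  m1 = a.((rec X. c.a.(X + X)\{a,c}) + (rec X. c.a.(X + X)\{a,c}))\{a,c} ⊢ --a--▸ m2
  m2 = ((rec X. c.a.(X + X)\{a,c}) + (rec X. c.a.(X + X)\{a,c}))\{a,c} ⊢ deadlocked
LTS(Q): 3 reachable states
  n0 = rec X. c.d.(X + X)\{a,c} ⊢ --c--▸ n1
  n1 = d.((rec X. c.d.(X + X)\{a,c}) + (rec X. c.d.(X + X)\{a,c}))\{a,c} ⊢ --d--▸ n2
  n2 = ((rec X. c.d.(X + X)\{a,c}) + (rec X. c.d.(X + X)\{a,c}))\{a,c} ⊢ deadlocked
Trace ⟨ca⟩ through P, begin at {m0}:
  [1] c ⇒ {m1}
  [2] a ⇒ {m2}
  P completes σ.
Trace ⟨ca⟩ through Q, begin at {n0}:
  [1] c ⇒ {n1}
  [2] a ⇒ ∅ (Q stuck)

ca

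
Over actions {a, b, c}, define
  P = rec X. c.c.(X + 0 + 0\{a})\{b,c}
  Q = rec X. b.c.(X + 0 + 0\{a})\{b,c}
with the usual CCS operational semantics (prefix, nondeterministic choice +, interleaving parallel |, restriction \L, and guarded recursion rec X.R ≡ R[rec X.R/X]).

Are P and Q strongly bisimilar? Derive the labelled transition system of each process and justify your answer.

P ≁ Q

Reachable graph of P (3 states):
  u0 = rec X. c.c.(X + 0 + 0\{a})\{b,c} | —c→ u1
  u1 = c.((rec X. c.c.(X + 0 + 0\{a})\{b,c}) + 0 + 0\{a})\{b,c} | —c→ u2
  u2 = ((rec X. c.c.(X + 0 + 0\{a})\{b,c}) + 0 + 0\{a})\{b,c} | (no moves)
Reachable graph of Q (3 states):
  v0 = rec X. b.c.(X + 0 + 0\{a})\{b,c} | —b→ v1
  v1 = c.((rec X. b.c.(X + 0 + 0\{a})\{b,c}) + 0 + 0\{a})\{b,c} | —c→ v2
  v2 = ((rec X. b.c.(X + 0 + 0\{a})\{b,c}) + 0 + 0\{a})\{b,c} | (no moves)
Partition-refinement fixed point:
  B0 = {u0}
  B1 = {u1, v1}
  B2 = {u2, v2}
  B3 = {v0}
u0 ∈ B0, v0 ∈ B3 → different blocks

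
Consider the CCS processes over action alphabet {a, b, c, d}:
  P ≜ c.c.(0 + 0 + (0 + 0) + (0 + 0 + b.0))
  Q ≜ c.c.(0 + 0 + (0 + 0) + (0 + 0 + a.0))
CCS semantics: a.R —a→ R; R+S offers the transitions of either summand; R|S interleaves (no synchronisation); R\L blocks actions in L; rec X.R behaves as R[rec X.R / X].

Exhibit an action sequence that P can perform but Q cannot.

P's transition system — 4 states:
  p0 = c.c.(0 + 0 + (0 + 0) + (0 + 0 + b.0)) :: -c-> p1
  p1 = c.(0 + 0 + (0 + 0) + (0 + 0 + b.0)) :: -c-> p2
  p2 = 0 + 0 + (0 + 0) + (0 + 0 + b.0) :: -b-> p3
  p3 = 0 :: stopped
Q's transition system — 4 states:
  q0 = c.c.(0 + 0 + (0 + 0) + (0 + 0 + a.0)) :: -c-> q1
  q1 = c.(0 + 0 + (0 + 0) + (0 + 0 + a.0)) :: -c-> q2
  q2 = 0 + 0 + (0 + 0) + (0 + 0 + a.0) :: -a-> q3
  q3 = 0 :: stopped
Trace ⟨ccb⟩ through P, begin at {p0}:
  [1] c ⇒ {p1}
  [2] c ⇒ {p2}
  [3] b ⇒ {p3}
  ✓ P
Trace ⟨ccb⟩ through Q, begin at {q0}:
  [1] c ⇒ {q1}
  [2] c ⇒ {q2}
  [3] b ⇒ no successor for Q

ccb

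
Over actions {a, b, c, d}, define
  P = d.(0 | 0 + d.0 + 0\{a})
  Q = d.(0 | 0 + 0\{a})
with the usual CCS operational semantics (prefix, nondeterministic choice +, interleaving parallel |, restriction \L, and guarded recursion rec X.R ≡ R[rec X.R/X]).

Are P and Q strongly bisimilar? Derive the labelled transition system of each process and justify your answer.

not bisimilar

P's transition system — 3 states:
  m0 = d.(0 | 0 + d.0 + 0\{a}) has moves --d--▸ m1
  m1 = 0 | 0 + d.0 + 0\{a} has moves --d--▸ m2
  m2 = 0 has moves deadlocked
Q's transition system — 2 states:
  n0 = d.(0 | 0 + 0\{a}) has moves --d--▸ n1
  n1 = 0 | 0 + 0\{a} has moves deadlocked
Bisimilarity quotient blocks:
  B0 = {m0}
  B1 = {m1, n0}
  B2 = {m2, n1}
m0 ∈ B0, n0 ∈ B1 → different blocks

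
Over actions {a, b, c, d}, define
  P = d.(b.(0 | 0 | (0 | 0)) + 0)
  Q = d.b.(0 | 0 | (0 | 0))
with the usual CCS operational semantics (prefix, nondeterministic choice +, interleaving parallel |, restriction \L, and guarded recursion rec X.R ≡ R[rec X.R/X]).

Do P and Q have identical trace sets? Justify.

LTS(P): 3 reachable states
  p0 = d.(b.(0 | 0 | (0 | 0)) + 0) | —d→ p1
  p1 = b.(0 | 0 | (0 | 0)) + 0 | —b→ p2
  p2 = 0 | 0 | (0 | 0) | deadlocked
LTS(Q): 3 reachable states
  q0 = d.b.(0 | 0 | (0 | 0)) | —d→ q1
  q1 = b.(0 | 0 | (0 | 0)) | —b→ q2
  q2 = 0 | 0 | (0 | 0) | deadlocked
Partition-refinement fixed point:
  B0 = {p0, q0}
  B1 = {p1, q1}
  B2 = {p2, q2}
p0 ∈ B0, q0 ∈ B0 → same block
Bisimilar ⇒ trace-equivalent.

trace-equivalent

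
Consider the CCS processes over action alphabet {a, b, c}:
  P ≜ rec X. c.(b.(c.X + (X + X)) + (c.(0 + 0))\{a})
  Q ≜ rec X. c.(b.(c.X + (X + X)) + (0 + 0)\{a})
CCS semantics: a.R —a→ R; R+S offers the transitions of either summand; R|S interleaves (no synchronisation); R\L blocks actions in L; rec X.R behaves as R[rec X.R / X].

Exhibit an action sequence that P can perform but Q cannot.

cc

LTS(P): 4 reachable states
  p0 = rec X. c.(b.(c.X + (X + X)) + (c.(0 + 0))\{a}) | ··c··> p1
  p1 = b.(c.(rec X. c.(b.(c.X + (X + X)) + (c.(0 + 0))\{a})) + ((rec X. c.(b.(c.X + (X + X)) + (c.(0 + 0))\{a})) + (rec X. c.(b.(c.X + (X + X)) + (c.(0 + 0))\{a})))) + (c.(0 + 0))\{a} | ··b··> p2, ··c··> p3
  p2 = c.(rec X. c.(b.(c.X + (X + X)) + (c.(0 + 0))\{a})) + ((rec X. c.(b.(c.X + (X + X)) + (c.(0 + 0))\{a})) + (rec X. c.(b.(c.X + (X + X)) + (c.(0 + 0))\{a}))) | ··c··> p0, ··c··> p1
  p3 = (0 + 0)\{a} | (no moves)
LTS(Q): 3 reachable states
  q0 = rec X. c.(b.(c.X + (X + X)) + (0 + 0)\{a}) | ··c··> q1
  q1 = b.(c.(rec X. c.(b.(c.X + (X + X)) + (0 + 0)\{a})) + ((rec X. c.(b.(c.X + (X + X)) + (0 + 0)\{a})) + (rec X. c.(b.(c.X + (X + X)) + (0 + 0)\{a})))) + (0 + 0)\{a} | ··b··> q2
  q2 = c.(rec X. c.(b.(c.X + (X + X)) + (0 + 0)\{a})) + ((rec X. c.(b.(c.X + (X + X)) + (0 + 0)\{a})) + (rec X. c.(b.(c.X + (X + X)) + (0 + 0)\{a}))) | ··c··> q0, ··c··> q1
Trace ⟨cc⟩ through P, begin at {p0}:
  after c @ step 1: {p1}
  after c @ step 2: {p3}
  — P admits the full trace.
Trace ⟨cc⟩ through Q, begin at {q0}:
  after c @ step 1: {q1}
  after c @ step 2: ∅ (Q stuck)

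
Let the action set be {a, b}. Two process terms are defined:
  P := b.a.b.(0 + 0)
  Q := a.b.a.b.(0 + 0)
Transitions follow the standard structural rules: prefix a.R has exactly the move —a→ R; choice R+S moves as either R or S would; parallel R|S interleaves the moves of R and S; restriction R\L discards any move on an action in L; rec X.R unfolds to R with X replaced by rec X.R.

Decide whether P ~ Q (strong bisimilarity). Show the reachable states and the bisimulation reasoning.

NO

P's transition system — 4 states:
  m0 = b.a.b.(0 + 0) ⊢ —b→ m1
  m1 = a.b.(0 + 0) ⊢ —a→ m2
  m2 = b.(0 + 0) ⊢ —b→ m3
  m3 = 0 + 0 ⊢ stopped
Q's transition system — 5 states:
  n0 = a.b.a.b.(0 + 0) ⊢ —a→ n1
  n1 = b.a.b.(0 + 0) ⊢ —b→ n2
  n2 = a.b.(0 + 0) ⊢ —a→ n3
  n3 = b.(0 + 0) ⊢ —b→ n4
  n4 = 0 + 0 ⊢ stopped
Bisimilarity quotient blocks:
  B0 = {m0, n1}
  B1 = {m1, n2}
  B2 = {m2, n3}
  B3 = {m3, n4}
  B4 = {n0}
m0 ∈ B0, n0 ∈ B4 → different blocks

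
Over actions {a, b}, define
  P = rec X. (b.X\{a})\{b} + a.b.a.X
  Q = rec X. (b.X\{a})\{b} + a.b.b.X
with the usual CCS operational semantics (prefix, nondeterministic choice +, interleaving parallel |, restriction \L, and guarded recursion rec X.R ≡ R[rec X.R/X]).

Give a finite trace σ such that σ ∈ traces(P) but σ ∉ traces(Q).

aba

P's transition system — 3 states:
  s0 = rec X. (b.X\{a})\{b} + a.b.a.X | =a=> s1
  s1 = b.a.(rec X. (b.X\{a})\{b} + a.b.a.X) | =b=> s2
  s2 = a.(rec X. (b.X\{a})\{b} + a.b.a.X) | =a=> s0
Q's transition system — 3 states:
  t0 = rec X. (b.X\{a})\{b} + a.b.b.X | =a=> t1
  t1 = b.b.(rec X. (b.X\{a})\{b} + a.b.b.X) | =b=> t2
  t2 = b.(rec X. (b.X\{a})\{b} + a.b.b.X) | =b=> t0
Executing aba from P (initial set {s0}):
  [1] a ⇒ {s1}
  [2] b ⇒ {s2}
  [3] a ⇒ {s0}
  P completes σ.
Executing aba from Q (initial set {t0}):
  [1] a ⇒ {t1}
  [2] b ⇒ {t2}
  [3] a ⇒ no successor for Q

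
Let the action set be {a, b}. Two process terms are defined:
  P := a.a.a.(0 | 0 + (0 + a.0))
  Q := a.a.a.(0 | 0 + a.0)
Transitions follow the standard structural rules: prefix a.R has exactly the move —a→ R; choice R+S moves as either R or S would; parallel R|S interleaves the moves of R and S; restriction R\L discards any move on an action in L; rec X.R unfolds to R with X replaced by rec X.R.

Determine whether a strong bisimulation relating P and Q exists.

LTS(P): 5 reachable states
  u0 = a.a.a.(0 | 0 + (0 + a.0)) :: =a=> u1
  u1 = a.a.(0 | 0 + (0 + a.0)) :: =a=> u2
  u2 = a.(0 | 0 + (0 + a.0)) :: =a=> u3
  u3 = 0 | 0 + (0 + a.0) :: =a=> u4
  u4 = 0 :: ·
LTS(Q): 5 reachable states
  v0 = a.a.a.(0 | 0 + a.0) :: =a=> v1
  v1 = a.a.(0 | 0 + a.0) :: =a=> v2
  v2 = a.(0 | 0 + a.0) :: =a=> v3
  v3 = 0 | 0 + a.0 :: =a=> v4
  v4 = 0 :: ·
Bisimilarity quotient blocks:
  B0 = {u0, v0}
  B1 = {u1, v1}
  B2 = {u2, v2}
  B3 = {u3, v3}
  B4 = {u4, v4}
u0 ∈ B0, v0 ∈ B0 → same block

bisimilar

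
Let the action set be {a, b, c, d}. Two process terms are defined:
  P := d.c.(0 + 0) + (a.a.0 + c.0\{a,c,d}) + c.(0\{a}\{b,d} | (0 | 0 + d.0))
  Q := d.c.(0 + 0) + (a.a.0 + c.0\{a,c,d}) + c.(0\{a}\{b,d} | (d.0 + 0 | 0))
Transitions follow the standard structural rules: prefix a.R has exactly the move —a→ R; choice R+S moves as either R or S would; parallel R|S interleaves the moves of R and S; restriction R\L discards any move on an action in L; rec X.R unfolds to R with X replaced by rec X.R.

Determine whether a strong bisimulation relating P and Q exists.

P ~ Q

LTS(P): 8 reachable states
  p0 = d.c.(0 + 0) + (a.a.0 + c.0\{a,c,d}) + c.(0\{a}\{b,d} | (0 | 0 + d.0)) :: =a=> p1, =c=> p2, =c=> p3, =d=> p4
  p1 = a.0 :: =a=> p5
  p2 = 0\{a,c,d} :: ∅
  p3 = 0\{a}\{b,d} | (0 | 0 + d.0) :: =d=> p6
  p4 = c.(0 + 0) :: =c=> p7
  p5 = 0 :: ∅
  p6 = 0\{a}\{b,d} | 0 :: ∅
  p7 = 0 + 0 :: ∅
LTS(Q): 8 reachable states
  q0 = d.c.(0 + 0) + (a.a.0 + c.0\{a,c,d}) + c.(0\{a}\{b,d} | (d.0 + 0 | 0)) :: =a=> q1, =c=> q2, =c=> q3, =d=> q4
  q1 = a.0 :: =a=> q5
  q2 = 0\{a,c,d} :: ∅
  q3 = 0\{a}\{b,d} | (d.0 + 0 | 0) :: =d=> q6
  q4 = c.(0 + 0) :: =c=> q7
  q5 = 0 :: ∅
  q6 = 0\{a}\{b,d} | 0 :: ∅
  q7 = 0 + 0 :: ∅
Partition-refinement fixed point:
  B0 = {p0, q0}
  B1 = {p2, p5, p6, p7, q2, q5, q6, q7}
  B2 = {p4, q4}
  B3 = {p3, q3}
  B4 = {p1, q1}
p0 ∈ B0, q0 ∈ B0 → same block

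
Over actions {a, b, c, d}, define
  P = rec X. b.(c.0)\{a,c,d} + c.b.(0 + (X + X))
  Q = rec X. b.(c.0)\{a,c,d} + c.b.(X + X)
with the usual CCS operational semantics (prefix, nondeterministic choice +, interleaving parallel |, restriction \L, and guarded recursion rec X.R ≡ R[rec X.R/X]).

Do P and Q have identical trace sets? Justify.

traces(P) = traces(Q)

Reachable graph of P (4 states):
  u0 = rec X. b.(c.0)\{a,c,d} + c.b.(0 + (X + X)) | —b→ u1, —c→ u2
  u1 = (c.0)\{a,c,d} | ·
  u2 = b.(0 + ((rec X. b.(c.0)\{a,c,d} + c.b.(0 + (X + X))) + (rec X. b.(c.0)\{a,c,d} + c.b.(0 + (X + X))))) | —b→ u3
  u3 = 0 + ((rec X. b.(c.0)\{a,c,d} + c.b.(0 + (X + X))) + (rec X. b.(c.0)\{a,c,d} + c.b.(0 + (X + X)))) | —b→ u1, —c→ u2
Reachable graph of Q (4 states):
  v0 = rec X. b.(c.0)\{a,c,d} + c.b.(X + X) | —b→ v1, —c→ v2
  v1 = (c.0)\{a,c,d} | ·
  v2 = b.((rec X. b.(c.0)\{a,c,d} + c.b.(X + X)) + (rec X. b.(c.0)\{a,c,d} + c.b.(X + X))) | —b→ v3
  v3 = (rec X. b.(c.0)\{a,c,d} + c.b.(X + X)) + (rec X. b.(c.0)\{a,c,d} + c.b.(X + X)) | —b→ v1, —c→ v2
Coarsest stable partition (strong bisimilarity classes):
  B0 = {u0, u3, v0, v3}
  B1 = {u2, v2}
  B2 = {u1, v1}
u0 ∈ B0, v0 ∈ B0 → same block
Bisimilar ⇒ trace-equivalent.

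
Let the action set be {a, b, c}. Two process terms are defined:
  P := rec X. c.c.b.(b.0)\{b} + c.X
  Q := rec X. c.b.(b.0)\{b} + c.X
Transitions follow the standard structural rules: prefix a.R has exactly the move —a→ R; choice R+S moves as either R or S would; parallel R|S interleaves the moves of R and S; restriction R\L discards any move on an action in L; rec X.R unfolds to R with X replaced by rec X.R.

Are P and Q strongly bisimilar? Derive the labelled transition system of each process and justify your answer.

NO

LTS(P): 4 reachable states
  s0 = rec X. c.c.b.(b.0)\{b} + c.X ⊢ =c=> s0, =c=> s1
  s1 = c.b.(b.0)\{b} ⊢ =c=> s2
  s2 = b.(b.0)\{b} ⊢ =b=> s3
  s3 = (b.0)\{b} ⊢ deadlocked
LTS(Q): 3 reachable states
  t0 = rec X. c.b.(b.0)\{b} + c.X ⊢ =c=> t0, =c=> t1
  t1 = b.(b.0)\{b} ⊢ =b=> t2
  t2 = (b.0)\{b} ⊢ deadlocked
Coarsest stable partition (strong bisimilarity classes):
  B0 = {s0}
  B1 = {s1}
  B2 = {s2, t1}
  B3 = {s3, t2}
  B4 = {t0}
s0 ∈ B0, t0 ∈ B4 → different blocks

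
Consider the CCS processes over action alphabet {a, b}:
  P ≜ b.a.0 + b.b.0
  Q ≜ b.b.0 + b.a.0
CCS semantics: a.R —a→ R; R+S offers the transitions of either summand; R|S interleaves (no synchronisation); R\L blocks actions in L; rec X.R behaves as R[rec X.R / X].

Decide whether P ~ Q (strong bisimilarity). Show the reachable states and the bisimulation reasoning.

P's transition system — 4 states:
  u0 = b.a.0 + b.b.0 ⊢ ··b··> u1, ··b··> u2
  u1 = a.0 ⊢ ··a··> u3
  u2 = b.0 ⊢ ··b··> u3
  u3 = 0 ⊢ deadlocked
Q's transition system — 4 states:
  v0 = b.b.0 + b.a.0 ⊢ ··b··> v1, ··b··> v2
  v1 = a.0 ⊢ ··a··> v3
  v2 = b.0 ⊢ ··b··> v3
  v3 = 0 ⊢ deadlocked
Partition-refinement fixed point:
  B0 = {u0, v0}
  B1 = {u1, v1}
  B2 = {u3, v3}
  B3 = {u2, v2}
u0 ∈ B0, v0 ∈ B0 → same block

YES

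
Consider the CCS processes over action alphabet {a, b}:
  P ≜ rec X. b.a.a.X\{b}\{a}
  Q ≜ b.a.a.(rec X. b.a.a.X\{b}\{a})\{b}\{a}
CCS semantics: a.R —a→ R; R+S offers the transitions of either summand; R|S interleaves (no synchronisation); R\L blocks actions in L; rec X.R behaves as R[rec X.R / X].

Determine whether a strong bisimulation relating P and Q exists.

bisimilar

P's transition system — 4 states:
  p0 = rec X. b.a.a.X\{b}\{a} ⊢ =b=> p1
  p1 = a.a.(rec X. b.a.a.X\{b}\{a})\{b}\{a} ⊢ =a=> p2
  p2 = a.(rec X. b.a.a.X\{b}\{a})\{b}\{a} ⊢ =a=> p3
  p3 = (rec X. b.a.a.X\{b}\{a})\{b}\{a} ⊢ (no moves)
Q's transition system — 4 states:
  q0 = b.a.a.(rec X. b.a.a.X\{b}\{a})\{b}\{a} ⊢ =b=> q1
  q1 = a.a.(rec X. b.a.a.X\{b}\{a})\{b}\{a} ⊢ =a=> q2
  q2 = a.(rec X. b.a.a.X\{b}\{a})\{b}\{a} ⊢ =a=> q3
  q3 = (rec X. b.a.a.X\{b}\{a})\{b}\{a} ⊢ (no moves)
Coarsest stable partition (strong bisimilarity classes):
  B0 = {p0, q0}
  B1 = {p1, q1}
  B2 = {p2, q2}
  B3 = {p3, q3}
p0 ∈ B0, q0 ∈ B0 → same block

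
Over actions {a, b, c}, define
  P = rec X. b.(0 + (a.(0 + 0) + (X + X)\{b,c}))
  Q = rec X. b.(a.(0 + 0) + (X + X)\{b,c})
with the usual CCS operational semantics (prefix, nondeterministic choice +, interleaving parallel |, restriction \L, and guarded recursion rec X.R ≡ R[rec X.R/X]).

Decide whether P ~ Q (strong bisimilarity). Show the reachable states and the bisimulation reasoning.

P ~ Q

P's transition system — 3 states:
  u0 = rec X. b.(0 + (a.(0 + 0) + (X + X)\{b,c})) | -b-> u1
  u1 = 0 + (a.(0 + 0) + ((rec X. b.(0 + (a.(0 + 0) + (X + X)\{b,c}))) + (rec X. b.(0 + (a.(0 + 0) + (X + X)\{b,c}))))\{b,c}) | -a-> u2
  u2 = 0 + 0 | (no moves)
Q's transition system — 3 states:
  v0 = rec X. b.(a.(0 + 0) + (X + X)\{b,c}) | -b-> v1
  v1 = a.(0 + 0) + ((rec X. b.(a.(0 + 0) + (X + X)\{b,c})) + (rec X. b.(a.(0 + 0) + (X + X)\{b,c})))\{b,c} | -a-> v2
  v2 = 0 + 0 | (no moves)
Partition-refinement fixed point:
  B0 = {u0, v0}
  B1 = {u1, v1}
  B2 = {u2, v2}
u0 ∈ B0, v0 ∈ B0 → same block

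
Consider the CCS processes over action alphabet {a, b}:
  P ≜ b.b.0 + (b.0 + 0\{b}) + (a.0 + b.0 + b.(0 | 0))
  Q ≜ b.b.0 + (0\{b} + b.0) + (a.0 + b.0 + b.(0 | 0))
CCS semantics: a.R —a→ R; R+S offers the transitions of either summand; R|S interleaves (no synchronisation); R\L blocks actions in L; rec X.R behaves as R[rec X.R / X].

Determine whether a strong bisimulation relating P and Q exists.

P's transition system — 4 states:
  m0 = b.b.0 + (b.0 + 0\{b}) + (a.0 + b.0 + b.(0 | 0)) | =a=> m1, =b=> m1, =b=> m2, =b=> m3
  m1 = 0 | ∅
  m2 = 0 | 0 | ∅
  m3 = b.0 | =b=> m1
Q's transition system — 4 states:
  n0 = b.b.0 + (0\{b} + b.0) + (a.0 + b.0 + b.(0 | 0)) | =a=> n1, =b=> n1, =b=> n2, =b=> n3
  n1 = 0 | ∅
  n2 = 0 | 0 | ∅
  n3 = b.0 | =b=> n1
Partition-refinement fixed point:
  B0 = {m0, n0}
  B1 = {m1, m2, n1, n2}
  B2 = {m3, n3}
m0 ∈ B0, n0 ∈ B0 → same block

YES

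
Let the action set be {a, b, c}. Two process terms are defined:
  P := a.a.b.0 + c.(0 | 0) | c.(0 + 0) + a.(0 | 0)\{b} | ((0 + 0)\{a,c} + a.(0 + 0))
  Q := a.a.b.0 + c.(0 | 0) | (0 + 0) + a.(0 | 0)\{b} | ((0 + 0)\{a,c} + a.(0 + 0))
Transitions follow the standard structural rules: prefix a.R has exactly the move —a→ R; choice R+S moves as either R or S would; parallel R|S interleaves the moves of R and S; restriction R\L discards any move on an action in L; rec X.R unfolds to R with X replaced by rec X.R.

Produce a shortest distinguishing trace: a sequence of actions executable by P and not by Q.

Reachable graph of P (10 states):
  s0 = a.a.b.0 + c.(0 | 0) | c.(0 + 0) + a.(0 | 0)\{b} | ((0 + 0)\{a,c} + a.(0 + 0)) → —a→ s1, —a→ s2, —a→ s3, —c→ s4, —c→ s5
  s1 = (0 | 0)\{b} | ((0 + 0)\{a,c} + a.(0 + 0)) → —a→ s6
  s2 = a.(0 | 0)\{b} | (0 + 0) → —a→ s6
  s3 = a.b.0 → —a→ s7
  s4 = 0 | 0 | c.(0 + 0) → —c→ s8
  s5 = c.(0 | 0) | (0 + 0) → —c→ s8
  s6 = (0 | 0)\{b} | (0 + 0) → deadlocked
  s7 = b.0 → —b→ s9
  s8 = 0 | 0 | (0 + 0) → deadlocked
  s9 = 0 → deadlocked
Reachable graph of Q (8 states):
  t0 = a.a.b.0 + c.(0 | 0) | (0 + 0) + a.(0 | 0)\{b} | ((0 + 0)\{a,c} + a.(0 + 0)) → —a→ t1, —a→ t2, —a→ t3, —c→ t4
  t1 = (0 | 0)\{b} | ((0 + 0)\{a,c} + a.(0 + 0)) → —a→ t5
  t2 = a.(0 | 0)\{b} | (0 + 0) → —a→ t5
  t3 = a.b.0 → —a→ t6
  t4 = 0 | 0 | (0 + 0) → deadlocked
  t5 = (0 | 0)\{b} | (0 + 0) → deadlocked
  t6 = b.0 → —b→ t7
  t7 = 0 → deadlocked
Run σ = ⟨cc⟩ on P: start {s0}
  after c @ step 1: {s4, s5}
  after c @ step 2: {s8}
  ✓ P
Run σ = ⟨cc⟩ on Q: start {t0}
  after c @ step 1: {t4}
  after c @ step 2: no successor for Q

cc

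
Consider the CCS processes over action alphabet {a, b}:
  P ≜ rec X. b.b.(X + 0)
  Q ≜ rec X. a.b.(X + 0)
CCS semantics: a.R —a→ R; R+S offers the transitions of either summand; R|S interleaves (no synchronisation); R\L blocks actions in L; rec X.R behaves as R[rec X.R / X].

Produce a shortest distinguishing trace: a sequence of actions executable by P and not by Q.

b

LTS(P): 3 reachable states
  u0 = rec X. b.b.(X + 0) has moves --b--▸ u1
  u1 = b.((rec X. b.b.(X + 0)) + 0) has moves --b--▸ u2
  u2 = (rec X. b.b.(X + 0)) + 0 has moves --b--▸ u1
LTS(Q): 3 reachable states
  v0 = rec X. a.b.(X + 0) has moves --a--▸ v1
  v1 = b.((rec X. a.b.(X + 0)) + 0) has moves --b--▸ v2
  v2 = (rec X. a.b.(X + 0)) + 0 has moves --a--▸ v1
Executing b from P (initial set {u0}):
  [1] b ⇒ {u1}
  P completes σ.
Executing b from Q (initial set {v0}):
  [1] b ⇒ ∅ (Q stuck)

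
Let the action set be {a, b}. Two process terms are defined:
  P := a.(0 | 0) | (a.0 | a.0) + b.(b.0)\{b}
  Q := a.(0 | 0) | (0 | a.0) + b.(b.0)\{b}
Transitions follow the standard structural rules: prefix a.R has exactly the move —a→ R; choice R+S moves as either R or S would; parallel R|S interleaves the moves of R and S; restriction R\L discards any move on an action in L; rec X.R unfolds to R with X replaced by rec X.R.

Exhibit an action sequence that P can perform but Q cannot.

aaa

LTS(P): 9 reachable states
  p0 = a.(0 | 0) | (a.0 | a.0) + b.(b.0)\{b} has moves -a-> p1, -a-> p2, -a-> p3, -b-> p4
  p1 = 0 | 0 | (a.0 | a.0) has moves -a-> p5, -a-> p6
  p2 = a.(0 | 0) | (0 | a.0) has moves -a-> p5, -a-> p7
  p3 = a.(0 | 0) | (a.0 | 0) has moves -a-> p6, -a-> p7
  p4 = (b.0)\{b} has moves deadlocked
  p5 = 0 | 0 | (0 | a.0) has moves -a-> p8
  p6 = 0 | 0 | (a.0 | 0) has moves -a-> p8
  p7 = a.(0 | 0) | (0 | 0) has moves -a-> p8
  p8 = 0 | 0 | (0 | 0) has moves deadlocked
LTS(Q): 5 reachable states
  q0 = a.(0 | 0) | (0 | a.0) + b.(b.0)\{b} has moves -a-> q1, -a-> q2, -b-> q3
  q1 = 0 | 0 | (0 | a.0) has moves -a-> q4
  q2 = a.(0 | 0) | (0 | 0) has moves -a-> q4
  q3 = (b.0)\{b} has moves deadlocked
  q4 = 0 | 0 | (0 | 0) has moves deadlocked
Run σ = ⟨aaa⟩ on P: start {p0}
  step 1 (a): {p1, p2, p3}
  step 2 (a): {p5, p6, p7}
  step 3 (a): {p8}
  — P admits the full trace.
Run σ = ⟨aaa⟩ on Q: start {q0}
  step 1 (a): {q1, q2}
  step 2 (a): {q4}
  step 3 (a): ∅  — Q cannot continue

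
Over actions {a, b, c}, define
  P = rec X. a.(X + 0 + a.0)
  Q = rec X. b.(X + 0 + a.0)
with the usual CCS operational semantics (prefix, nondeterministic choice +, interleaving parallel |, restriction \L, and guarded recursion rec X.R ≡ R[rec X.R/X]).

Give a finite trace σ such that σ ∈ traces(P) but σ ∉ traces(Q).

P's transition system — 3 states:
  m0 = rec X. a.(X + 0 + a.0) ⊢ -a-> m1
  m1 = (rec X. a.(X + 0 + a.0)) + 0 + a.0 ⊢ -a-> m1, -a-> m2
  m2 = 0 ⊢ deadlocked
Q's transition system — 3 states:
  n0 = rec X. b.(X + 0 + a.0) ⊢ -b-> n1
  n1 = (rec X. b.(X + 0 + a.0)) + 0 + a.0 ⊢ -a-> n2, -b-> n1
  n2 = 0 ⊢ deadlocked
Run σ = ⟨a⟩ on P: start {m0}
  [1] a ⇒ {m1}
  — P admits the full trace.
Run σ = ⟨a⟩ on Q: start {n0}
  [1] a ⇒ ∅ (Q stuck)

a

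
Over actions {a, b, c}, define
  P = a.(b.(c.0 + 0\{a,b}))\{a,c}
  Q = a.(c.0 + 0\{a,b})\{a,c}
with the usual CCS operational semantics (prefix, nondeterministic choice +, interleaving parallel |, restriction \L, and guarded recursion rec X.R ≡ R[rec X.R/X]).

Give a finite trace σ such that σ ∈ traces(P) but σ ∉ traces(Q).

ab

LTS(P): 3 reachable states
  m0 = a.(b.(c.0 + 0\{a,b}))\{a,c} has moves --a--▸ m1
  m1 = (b.(c.0 + 0\{a,b}))\{a,c} has moves --b--▸ m2
  m2 = (c.0 + 0\{a,b})\{a,c} has moves (no moves)
LTS(Q): 2 reachable states
  n0 = a.(c.0 + 0\{a,b})\{a,c} has moves --a--▸ n1
  n1 = (c.0 + 0\{a,b})\{a,c} has moves (no moves)
Trace ⟨ab⟩ through P, begin at {m0}:
  [1] a ⇒ {m1}
  [2] b ⇒ {m2}
  — P admits the full trace.
Trace ⟨ab⟩ through Q, begin at {n0}:
  [1] a ⇒ {n1}
  [2] b ⇒ no successor for Q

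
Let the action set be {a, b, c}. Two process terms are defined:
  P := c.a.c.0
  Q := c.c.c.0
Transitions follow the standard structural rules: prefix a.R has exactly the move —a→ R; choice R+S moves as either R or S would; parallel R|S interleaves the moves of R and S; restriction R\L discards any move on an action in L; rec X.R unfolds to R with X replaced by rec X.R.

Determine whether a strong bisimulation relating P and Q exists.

P's transition system — 4 states:
  s0 = c.a.c.0 has moves ··c··> s1
  s1 = a.c.0 has moves ··a··> s2
  s2 = c.0 has moves ··c··> s3
  s3 = 0 has moves ∅
Q's transition system — 4 states:
  t0 = c.c.c.0 has moves ··c··> t1
  t1 = c.c.0 has moves ··c··> t2
  t2 = c.0 has moves ··c··> t3
  t3 = 0 has moves ∅
Coarsest stable partition (strong bisimilarity classes):
  B0 = {s0}
  B1 = {s1}
  B2 = {s2, t2}
  B3 = {s3, t3}
  B4 = {t0}
  B5 = {t1}
s0 ∈ B0, t0 ∈ B4 → different blocks

NO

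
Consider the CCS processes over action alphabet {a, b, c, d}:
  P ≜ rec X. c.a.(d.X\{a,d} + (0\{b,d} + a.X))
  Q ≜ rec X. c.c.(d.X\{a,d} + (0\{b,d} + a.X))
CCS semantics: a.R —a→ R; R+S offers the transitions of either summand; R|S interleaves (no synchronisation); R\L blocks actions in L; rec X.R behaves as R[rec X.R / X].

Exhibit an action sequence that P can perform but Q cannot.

LTS(P): 5 reachable states
  p0 = rec X. c.a.(d.X\{a,d} + (0\{b,d} + a.X)) ⊢ ··c··> p1
  p1 = a.(d.(rec X. c.a.(d.X\{a,d} + (0\{b,d} + a.X)))\{a,d} + (0\{b,d} + a.(rec X. c.a.(d.X\{a,d} + (0\{b,d} + a.X))))) ⊢ ··a··> p2
  p2 = d.(rec X. c.a.(d.X\{a,d} + (0\{b,d} + a.X)))\{a,d} + (0\{b,d} + a.(rec X. c.a.(d.X\{a,d} + (0\{b,d} + a.X)))) ⊢ ··a··> p0, ··d··> p3
  p3 = (rec X. c.a.(d.X\{a,d} + (0\{b,d} + a.X)))\{a,d} ⊢ ··c··> p4
  p4 = (a.(d.(rec X. c.a.(d.X\{a,d} + (0\{b,d} + a.X)))\{a,d} + (0\{b,d} + a.(rec X. c.a.(d.X\{a,d} + (0\{b,d} + a.X))))))\{a,d} ⊢ deadlocked
LTS(Q): 6 reachable states
  q0 = rec X. c.c.(d.X\{a,d} + (0\{b,d} + a.X)) ⊢ ··c··> q1
  q1 = c.(d.(rec X. c.c.(d.X\{a,d} + (0\{b,d} + a.X)))\{a,d} + (0\{b,d} + a.(rec X. c.c.(d.X\{a,d} + (0\{b,d} + a.X))))) ⊢ ··c··> q2
  q2 = d.(rec X. c.c.(d.X\{a,d} + (0\{b,d} + a.X)))\{a,d} + (0\{b,d} + a.(rec X. c.c.(d.X\{a,d} + (0\{b,d} + a.X)))) ⊢ ··a··> q0, ··d··> q3
  q3 = (rec X. c.c.(d.X\{a,d} + (0\{b,d} + a.X)))\{a,d} ⊢ ··c··> q4
  q4 = (c.(d.(rec X. c.c.(d.X\{a,d} + (0\{b,d} + a.X)))\{a,d} + (0\{b,d} + a.(rec X. c.c.(d.X\{a,d} + (0\{b,d} + a.X))))))\{a,d} ⊢ ··c··> q5
  q5 = (d.(rec X. c.c.(d.X\{a,d} + (0\{b,d} + a.X)))\{a,d} + (0\{b,d} + a.(rec X. c.c.(d.X\{a,d} + (0\{b,d} + a.X)))))\{a,d} ⊢ deadlocked
Run σ = ⟨ca⟩ on P: start {p0}
  after c @ step 1: {p1}
  after a @ step 2: {p2}
  P completes σ.
Run σ = ⟨ca⟩ on Q: start {q0}
  after c @ step 1: {q1}
  after a @ step 2: no successor for Q

ca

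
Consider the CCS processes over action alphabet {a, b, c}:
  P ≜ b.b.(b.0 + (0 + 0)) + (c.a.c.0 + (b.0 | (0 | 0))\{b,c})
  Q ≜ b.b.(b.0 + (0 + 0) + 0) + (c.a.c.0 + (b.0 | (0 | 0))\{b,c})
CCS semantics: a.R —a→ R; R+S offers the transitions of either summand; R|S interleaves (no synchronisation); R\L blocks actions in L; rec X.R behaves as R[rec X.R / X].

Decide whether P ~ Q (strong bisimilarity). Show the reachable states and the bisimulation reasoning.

P's transition system — 6 states:
  m0 = b.b.(b.0 + (0 + 0)) + (c.a.c.0 + (b.0 | (0 | 0))\{b,c}) ⊢ =b=> m1, =c=> m2
  m1 = b.(b.0 + (0 + 0)) ⊢ =b=> m3
  m2 = a.c.0 ⊢ =a=> m4
  m3 = b.0 + (0 + 0) ⊢ =b=> m5
  m4 = c.0 ⊢ =c=> m5
  m5 = 0 ⊢ stopped
Q's transition system — 6 states:
  n0 = b.b.(b.0 + (0 + 0) + 0) + (c.a.c.0 + (b.0 | (0 | 0))\{b,c}) ⊢ =b=> n1, =c=> n2
  n1 = b.(b.0 + (0 + 0) + 0) ⊢ =b=> n3
  n2 = a.c.0 ⊢ =a=> n4
  n3 = b.0 + (0 + 0) + 0 ⊢ =b=> n5
  n4 = c.0 ⊢ =c=> n5
  n5 = 0 ⊢ stopped
Bisimilarity quotient blocks:
  B0 = {m0, n0}
  B1 = {m2, n2}
  B2 = {m4, n4}
  B3 = {m5, n5}
  B4 = {m1, n1}
  B5 = {m3, n3}
m0 ∈ B0, n0 ∈ B0 → same block

YES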